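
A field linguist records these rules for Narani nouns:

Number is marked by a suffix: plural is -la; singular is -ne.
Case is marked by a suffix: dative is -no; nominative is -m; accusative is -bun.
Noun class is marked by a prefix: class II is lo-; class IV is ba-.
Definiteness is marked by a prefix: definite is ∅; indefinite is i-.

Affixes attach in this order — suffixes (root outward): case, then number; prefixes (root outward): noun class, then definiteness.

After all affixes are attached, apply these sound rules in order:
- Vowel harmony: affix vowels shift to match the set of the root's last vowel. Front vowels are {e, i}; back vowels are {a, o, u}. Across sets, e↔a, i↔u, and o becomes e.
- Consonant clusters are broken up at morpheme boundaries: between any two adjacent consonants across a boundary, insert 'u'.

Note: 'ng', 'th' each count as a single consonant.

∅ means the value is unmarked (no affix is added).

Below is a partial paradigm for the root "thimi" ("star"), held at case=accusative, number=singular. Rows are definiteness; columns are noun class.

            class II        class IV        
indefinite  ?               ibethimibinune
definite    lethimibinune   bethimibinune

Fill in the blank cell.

ilethimibinune

Attach case accusative -bun → thimibun.
Attach noun class class II lo- → lothimibun.
Attach number singular -ne → lothimibunne.
Attach definiteness indefinite i- → ilothimibunne.
Apply vowel harmony: ilothimibunne → ilethimibinne.
Apply epenthesis: ilethimibinne → ilethimibinune.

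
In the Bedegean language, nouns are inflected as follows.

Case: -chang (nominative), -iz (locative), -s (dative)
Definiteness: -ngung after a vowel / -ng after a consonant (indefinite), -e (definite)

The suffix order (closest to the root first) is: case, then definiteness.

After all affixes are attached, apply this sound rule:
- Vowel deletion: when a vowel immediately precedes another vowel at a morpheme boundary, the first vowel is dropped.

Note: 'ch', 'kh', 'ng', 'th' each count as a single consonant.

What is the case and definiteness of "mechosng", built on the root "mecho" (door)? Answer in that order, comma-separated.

Segment: mecho-s-ng.
case: -s → dative.
definiteness: -ngung/ng → indefinite.

dative, indefinite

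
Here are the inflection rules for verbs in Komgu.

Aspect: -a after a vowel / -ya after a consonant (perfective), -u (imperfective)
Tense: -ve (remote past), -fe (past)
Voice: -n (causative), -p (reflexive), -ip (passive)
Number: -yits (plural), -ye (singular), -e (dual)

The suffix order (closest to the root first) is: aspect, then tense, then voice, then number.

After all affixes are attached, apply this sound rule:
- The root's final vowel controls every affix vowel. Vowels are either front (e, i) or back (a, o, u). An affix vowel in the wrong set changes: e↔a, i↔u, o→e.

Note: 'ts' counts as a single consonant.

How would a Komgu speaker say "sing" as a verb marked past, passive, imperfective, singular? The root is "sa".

saufaupya

Attach aspect imperfective -u → sau.
Attach tense past -fe → saufe.
Attach voice passive -ip → saufeip.
Attach number singular -ye → saufeipye.
Apply vowel harmony: saufeipye → saufaupya.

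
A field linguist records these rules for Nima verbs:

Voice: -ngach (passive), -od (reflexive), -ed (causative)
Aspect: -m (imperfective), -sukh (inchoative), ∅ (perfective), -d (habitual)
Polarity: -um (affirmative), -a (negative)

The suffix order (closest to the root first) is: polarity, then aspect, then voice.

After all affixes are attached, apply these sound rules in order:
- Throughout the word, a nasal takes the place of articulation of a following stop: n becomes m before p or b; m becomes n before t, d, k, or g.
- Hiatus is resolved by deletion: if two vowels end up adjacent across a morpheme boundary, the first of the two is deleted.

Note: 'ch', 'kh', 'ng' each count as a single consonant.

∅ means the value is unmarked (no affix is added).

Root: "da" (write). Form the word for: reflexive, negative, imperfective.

Attach polarity negative -a → daa.
Attach aspect imperfective -m → daam.
Attach voice reflexive -od → daamod.
Nasal assimilation: no change.
Apply vowel deletion: daamod → damod.

damod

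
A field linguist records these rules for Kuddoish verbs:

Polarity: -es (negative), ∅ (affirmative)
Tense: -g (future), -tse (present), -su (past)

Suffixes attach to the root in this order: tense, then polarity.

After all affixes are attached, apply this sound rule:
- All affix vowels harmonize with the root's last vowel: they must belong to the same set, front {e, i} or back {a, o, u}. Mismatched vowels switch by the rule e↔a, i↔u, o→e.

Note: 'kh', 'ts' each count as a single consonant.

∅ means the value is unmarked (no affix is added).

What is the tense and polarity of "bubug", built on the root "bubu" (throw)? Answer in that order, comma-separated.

future, affirmative

Segment: bubu-g.
tense: -g → future.
polarity: ∅ → affirmative.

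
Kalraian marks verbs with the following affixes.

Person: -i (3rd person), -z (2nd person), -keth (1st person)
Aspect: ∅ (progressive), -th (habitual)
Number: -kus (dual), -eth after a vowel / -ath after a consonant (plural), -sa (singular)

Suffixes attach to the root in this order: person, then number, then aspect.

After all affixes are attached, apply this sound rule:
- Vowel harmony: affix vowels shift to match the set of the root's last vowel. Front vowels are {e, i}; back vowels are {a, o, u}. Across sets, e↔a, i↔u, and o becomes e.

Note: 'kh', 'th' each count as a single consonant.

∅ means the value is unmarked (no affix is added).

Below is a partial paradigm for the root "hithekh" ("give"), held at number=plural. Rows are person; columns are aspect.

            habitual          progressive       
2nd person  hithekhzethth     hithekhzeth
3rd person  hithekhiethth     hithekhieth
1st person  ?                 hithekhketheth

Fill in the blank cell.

hithekhkethethth

Attach person 1st person -keth → hithekhketh.
Attach number plural -ath (after consonant 'th') → hithekhkethath.
Attach aspect habitual -th → hithekhkethathth.
Apply vowel harmony: hithekhkethathth → hithekhkethethth.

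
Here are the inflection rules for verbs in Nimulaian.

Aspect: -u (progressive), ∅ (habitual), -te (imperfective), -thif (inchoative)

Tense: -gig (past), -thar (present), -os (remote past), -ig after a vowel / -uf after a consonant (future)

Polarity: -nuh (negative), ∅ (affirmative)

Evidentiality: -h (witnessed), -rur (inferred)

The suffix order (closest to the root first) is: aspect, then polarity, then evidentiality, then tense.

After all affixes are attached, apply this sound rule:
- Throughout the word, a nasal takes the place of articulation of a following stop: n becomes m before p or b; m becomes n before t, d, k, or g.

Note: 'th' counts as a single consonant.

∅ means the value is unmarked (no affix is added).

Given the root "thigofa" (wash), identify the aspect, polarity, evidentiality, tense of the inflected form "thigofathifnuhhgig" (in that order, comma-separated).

Segment: thigofa-thif-nuh-h-gig.
aspect: -thif → inchoative.
polarity: -nuh → negative.
evidentiality: -h → witnessed.
tense: -gig → past.

inchoative, negative, witnessed, past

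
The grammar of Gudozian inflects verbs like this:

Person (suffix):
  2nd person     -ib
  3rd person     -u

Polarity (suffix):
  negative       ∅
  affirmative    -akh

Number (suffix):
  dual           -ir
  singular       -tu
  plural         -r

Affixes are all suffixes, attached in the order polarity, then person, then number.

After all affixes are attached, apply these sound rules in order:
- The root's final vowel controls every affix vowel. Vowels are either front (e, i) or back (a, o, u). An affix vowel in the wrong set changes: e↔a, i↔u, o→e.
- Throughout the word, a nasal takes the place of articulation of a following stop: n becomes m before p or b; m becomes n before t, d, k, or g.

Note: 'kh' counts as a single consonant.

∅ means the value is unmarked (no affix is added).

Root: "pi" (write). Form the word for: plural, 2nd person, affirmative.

piekhibr

Attach polarity affirmative -akh → piakh.
Attach person 2nd person -ib → piakhib.
Attach number plural -r → piakhibr.
Apply vowel harmony: piakhibr → piekhibr.
Nasal assimilation: no change.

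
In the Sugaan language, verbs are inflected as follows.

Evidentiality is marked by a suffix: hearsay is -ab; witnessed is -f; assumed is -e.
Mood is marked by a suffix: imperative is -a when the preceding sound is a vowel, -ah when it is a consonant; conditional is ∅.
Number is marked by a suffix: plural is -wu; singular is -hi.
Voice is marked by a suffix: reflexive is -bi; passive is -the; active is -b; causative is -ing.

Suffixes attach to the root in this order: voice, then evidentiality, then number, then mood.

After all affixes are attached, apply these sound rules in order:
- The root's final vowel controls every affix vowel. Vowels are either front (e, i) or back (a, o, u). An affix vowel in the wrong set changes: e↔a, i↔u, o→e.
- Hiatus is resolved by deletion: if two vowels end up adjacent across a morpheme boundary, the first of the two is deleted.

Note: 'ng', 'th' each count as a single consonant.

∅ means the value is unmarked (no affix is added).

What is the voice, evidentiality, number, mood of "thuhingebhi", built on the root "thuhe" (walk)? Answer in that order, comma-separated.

causative, hearsay, singular, conditional

Segment: thuhe-ing-ab-hi.
voice: -ing → causative.
evidentiality: -ab → hearsay.
number: -hi → singular.
mood: ∅ → conditional.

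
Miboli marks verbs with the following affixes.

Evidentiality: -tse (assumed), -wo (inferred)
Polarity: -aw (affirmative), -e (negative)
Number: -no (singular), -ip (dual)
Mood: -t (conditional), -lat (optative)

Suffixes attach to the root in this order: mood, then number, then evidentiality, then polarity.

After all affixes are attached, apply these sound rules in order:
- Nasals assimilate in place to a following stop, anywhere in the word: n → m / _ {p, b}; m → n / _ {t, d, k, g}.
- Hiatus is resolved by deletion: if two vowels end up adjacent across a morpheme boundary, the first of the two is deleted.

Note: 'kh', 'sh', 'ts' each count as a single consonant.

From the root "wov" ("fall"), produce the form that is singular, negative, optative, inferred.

Attach mood optative -lat → wovlat.
Attach number singular -no → wovlatno.
Attach evidentiality inferred -wo → wovlatnowo.
Attach polarity negative -e → wovlatnowoe.
Nasal assimilation: no change.
Apply vowel deletion: wovlatnowoe → wovlatnowe.

wovlatnowe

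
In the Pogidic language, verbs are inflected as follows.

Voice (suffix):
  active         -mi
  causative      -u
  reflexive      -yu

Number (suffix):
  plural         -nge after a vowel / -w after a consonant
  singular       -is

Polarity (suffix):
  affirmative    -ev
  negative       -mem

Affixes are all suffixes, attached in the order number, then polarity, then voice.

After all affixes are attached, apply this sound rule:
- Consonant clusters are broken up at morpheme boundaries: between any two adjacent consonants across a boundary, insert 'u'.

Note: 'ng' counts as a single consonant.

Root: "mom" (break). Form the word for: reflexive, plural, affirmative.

momuwevuyu

Attach number plural -w (after consonant 'm') → momw.
Attach polarity affirmative -ev → momwev.
Attach voice reflexive -yu → momwevyu.
Apply epenthesis: momwevyu → momuwevuyu.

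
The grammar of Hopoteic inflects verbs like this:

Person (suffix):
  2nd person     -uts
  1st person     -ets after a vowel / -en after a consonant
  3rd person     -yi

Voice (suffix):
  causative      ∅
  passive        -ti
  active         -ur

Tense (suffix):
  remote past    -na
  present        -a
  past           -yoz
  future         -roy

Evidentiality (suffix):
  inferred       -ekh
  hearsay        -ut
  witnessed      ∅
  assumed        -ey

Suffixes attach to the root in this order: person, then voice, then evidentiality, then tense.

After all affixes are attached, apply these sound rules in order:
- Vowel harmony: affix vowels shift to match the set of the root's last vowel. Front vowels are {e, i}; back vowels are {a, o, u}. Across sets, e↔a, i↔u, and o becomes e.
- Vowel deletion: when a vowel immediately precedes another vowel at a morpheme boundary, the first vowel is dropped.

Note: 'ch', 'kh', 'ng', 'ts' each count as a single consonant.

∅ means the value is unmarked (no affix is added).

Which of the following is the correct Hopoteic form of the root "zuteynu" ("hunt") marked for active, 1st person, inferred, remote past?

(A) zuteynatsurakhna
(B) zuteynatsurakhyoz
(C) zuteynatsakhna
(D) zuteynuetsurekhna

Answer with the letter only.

A

Attach person 1st person -ets (after vowel 'u') → zuteynuets.
Attach voice active -ur → zuteynuetsur.
Attach evidentiality inferred -ekh → zuteynuetsurekh.
Attach tense remote past -na → zuteynuetsurekhna.
Apply vowel harmony: zuteynuetsurekhna → zuteynuatsurakhna.
Apply vowel deletion: zuteynuatsurakhna → zuteynatsurakhna.
So the correct form is zuteynatsurakhna, option (A).
(D) zuteynuetsurekhna is wrong: it fails to apply the sound rule(s).
(C) zuteynatsakhna is wrong: it uses causative instead of active for voice.
(B) zuteynatsurakhyoz is wrong: it uses past instead of remote past for tense.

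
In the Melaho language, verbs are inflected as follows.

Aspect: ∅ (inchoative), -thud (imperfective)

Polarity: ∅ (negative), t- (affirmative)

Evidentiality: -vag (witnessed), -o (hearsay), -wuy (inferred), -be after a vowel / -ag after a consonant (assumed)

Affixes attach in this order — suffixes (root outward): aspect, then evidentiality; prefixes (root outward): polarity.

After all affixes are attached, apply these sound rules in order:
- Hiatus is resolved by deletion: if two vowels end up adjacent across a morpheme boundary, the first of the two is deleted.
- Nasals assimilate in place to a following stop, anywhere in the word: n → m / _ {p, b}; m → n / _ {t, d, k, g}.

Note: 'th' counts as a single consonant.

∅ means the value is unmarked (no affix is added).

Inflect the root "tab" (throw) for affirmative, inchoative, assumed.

Attach polarity affirmative t- → ttab.
aspect = inchoative: zero marking, form stays ttab.
Attach evidentiality assumed -ag (after consonant 'b') → ttabag.
Vowel deletion: no change.
Nasal assimilation: no change.

ttabag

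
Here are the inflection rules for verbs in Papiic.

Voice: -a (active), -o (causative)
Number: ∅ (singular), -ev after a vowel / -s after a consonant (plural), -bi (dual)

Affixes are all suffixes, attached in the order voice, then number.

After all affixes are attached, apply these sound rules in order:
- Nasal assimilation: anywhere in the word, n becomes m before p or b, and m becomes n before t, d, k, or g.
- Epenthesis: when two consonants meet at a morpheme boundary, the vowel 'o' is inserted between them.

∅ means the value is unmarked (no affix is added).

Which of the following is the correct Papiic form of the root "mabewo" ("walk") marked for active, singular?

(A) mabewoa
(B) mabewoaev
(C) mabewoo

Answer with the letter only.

A

Attach voice active -a → mabewoa.
number = singular: zero marking, form stays mabewoa.
Nasal assimilation: no change.
Epenthesis: no change.
So the correct form is mabewoa, option (A).
(B) mabewoaev is wrong: it uses plural instead of singular for number.
(C) mabewoo is wrong: it uses causative instead of active for voice.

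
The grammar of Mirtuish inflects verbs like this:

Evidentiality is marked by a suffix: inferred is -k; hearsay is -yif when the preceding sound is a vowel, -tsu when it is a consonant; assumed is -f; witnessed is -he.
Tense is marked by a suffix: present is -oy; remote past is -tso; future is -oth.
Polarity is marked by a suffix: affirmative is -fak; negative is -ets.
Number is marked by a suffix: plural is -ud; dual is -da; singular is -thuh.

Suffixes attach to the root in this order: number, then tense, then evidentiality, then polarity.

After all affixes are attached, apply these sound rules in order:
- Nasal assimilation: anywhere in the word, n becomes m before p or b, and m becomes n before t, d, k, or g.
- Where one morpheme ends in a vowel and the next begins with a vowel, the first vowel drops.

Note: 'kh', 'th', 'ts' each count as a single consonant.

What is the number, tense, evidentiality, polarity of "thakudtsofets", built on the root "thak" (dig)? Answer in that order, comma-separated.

plural, remote past, assumed, negative

Segment: thak-ud-tso-f-ets.
number: -ud → plural.
tense: -tso → remote past.
evidentiality: -f → assumed.
polarity: -ets → negative.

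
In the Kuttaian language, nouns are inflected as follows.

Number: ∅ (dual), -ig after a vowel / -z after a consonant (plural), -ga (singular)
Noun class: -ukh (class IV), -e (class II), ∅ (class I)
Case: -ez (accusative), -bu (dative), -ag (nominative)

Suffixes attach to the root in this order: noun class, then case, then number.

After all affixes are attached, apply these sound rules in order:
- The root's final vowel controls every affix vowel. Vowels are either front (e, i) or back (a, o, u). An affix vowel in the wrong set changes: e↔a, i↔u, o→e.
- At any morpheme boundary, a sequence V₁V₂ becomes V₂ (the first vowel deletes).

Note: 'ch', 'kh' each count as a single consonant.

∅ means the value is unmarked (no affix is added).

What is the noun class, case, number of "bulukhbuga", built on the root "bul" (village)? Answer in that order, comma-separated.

class IV, dative, singular

Segment: bul-ukh-bu-ga.
noun class: -ukh → class IV.
case: -bu → dative.
number: -ga → singular.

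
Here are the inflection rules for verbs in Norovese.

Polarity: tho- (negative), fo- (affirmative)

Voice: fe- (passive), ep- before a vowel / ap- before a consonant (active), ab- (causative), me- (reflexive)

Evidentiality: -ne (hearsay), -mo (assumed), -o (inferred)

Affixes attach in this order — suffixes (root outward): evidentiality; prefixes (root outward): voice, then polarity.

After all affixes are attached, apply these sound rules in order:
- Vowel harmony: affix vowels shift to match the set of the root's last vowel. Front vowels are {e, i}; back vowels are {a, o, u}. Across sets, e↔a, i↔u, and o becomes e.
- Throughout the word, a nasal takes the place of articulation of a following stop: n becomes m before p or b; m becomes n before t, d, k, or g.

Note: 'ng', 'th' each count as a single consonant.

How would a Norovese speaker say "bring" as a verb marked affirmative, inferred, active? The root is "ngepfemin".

Attach voice active ap- (before consonant 'ng') → apngepfemin.
Attach evidentiality inferred -o → apngepfemino.
Attach polarity affirmative fo- → foapngepfemino.
Apply vowel harmony: foapngepfemino → feepngepfemine.
Nasal assimilation: no change.

feepngepfemine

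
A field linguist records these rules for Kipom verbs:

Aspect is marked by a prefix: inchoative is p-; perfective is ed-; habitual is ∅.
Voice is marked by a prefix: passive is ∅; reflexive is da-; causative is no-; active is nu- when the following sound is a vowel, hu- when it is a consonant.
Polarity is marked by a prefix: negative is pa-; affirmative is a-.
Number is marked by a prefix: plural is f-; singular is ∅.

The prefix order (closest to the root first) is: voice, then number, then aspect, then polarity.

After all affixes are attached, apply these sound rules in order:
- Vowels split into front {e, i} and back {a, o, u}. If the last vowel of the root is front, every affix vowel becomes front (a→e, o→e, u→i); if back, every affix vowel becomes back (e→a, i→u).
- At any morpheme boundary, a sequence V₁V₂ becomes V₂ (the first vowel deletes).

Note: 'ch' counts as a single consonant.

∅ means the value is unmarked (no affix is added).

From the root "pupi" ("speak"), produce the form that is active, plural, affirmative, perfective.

edfhipupi

Attach voice active hu- (before consonant 'p') → hupupi.
Attach number plural f- → fhupupi.
Attach aspect perfective ed- → edfhupupi.
Attach polarity affirmative a- → aedfhupupi.
Apply vowel harmony: aedfhupupi → eedfhipupi.
Apply vowel deletion: eedfhipupi → edfhipupi.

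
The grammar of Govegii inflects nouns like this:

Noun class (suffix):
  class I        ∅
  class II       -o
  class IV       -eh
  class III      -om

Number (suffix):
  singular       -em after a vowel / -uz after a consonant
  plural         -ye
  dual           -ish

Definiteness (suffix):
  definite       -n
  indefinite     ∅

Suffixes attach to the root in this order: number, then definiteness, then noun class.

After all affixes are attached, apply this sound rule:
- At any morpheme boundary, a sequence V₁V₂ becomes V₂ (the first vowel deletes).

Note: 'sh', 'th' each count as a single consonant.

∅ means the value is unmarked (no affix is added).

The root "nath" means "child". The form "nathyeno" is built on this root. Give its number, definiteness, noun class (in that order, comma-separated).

Segment: nath-ye-n-o.
number: -ye → plural.
definiteness: -n → definite.
noun class: -o → class II.

plural, definite, class II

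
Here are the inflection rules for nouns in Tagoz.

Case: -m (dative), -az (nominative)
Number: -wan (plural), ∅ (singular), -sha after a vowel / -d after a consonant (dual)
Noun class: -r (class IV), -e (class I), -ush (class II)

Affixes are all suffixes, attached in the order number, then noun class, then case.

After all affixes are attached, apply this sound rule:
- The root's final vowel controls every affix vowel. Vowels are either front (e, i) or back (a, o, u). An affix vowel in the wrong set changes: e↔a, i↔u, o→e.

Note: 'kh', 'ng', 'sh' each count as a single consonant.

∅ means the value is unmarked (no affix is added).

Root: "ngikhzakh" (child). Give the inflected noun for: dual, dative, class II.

ngikhzakhdushm

Attach number dual -d (after consonant 'kh') → ngikhzakhd.
Attach noun class class II -ush → ngikhzakhdush.
Attach case dative -m → ngikhzakhdushm.
Vowel harmony: no change.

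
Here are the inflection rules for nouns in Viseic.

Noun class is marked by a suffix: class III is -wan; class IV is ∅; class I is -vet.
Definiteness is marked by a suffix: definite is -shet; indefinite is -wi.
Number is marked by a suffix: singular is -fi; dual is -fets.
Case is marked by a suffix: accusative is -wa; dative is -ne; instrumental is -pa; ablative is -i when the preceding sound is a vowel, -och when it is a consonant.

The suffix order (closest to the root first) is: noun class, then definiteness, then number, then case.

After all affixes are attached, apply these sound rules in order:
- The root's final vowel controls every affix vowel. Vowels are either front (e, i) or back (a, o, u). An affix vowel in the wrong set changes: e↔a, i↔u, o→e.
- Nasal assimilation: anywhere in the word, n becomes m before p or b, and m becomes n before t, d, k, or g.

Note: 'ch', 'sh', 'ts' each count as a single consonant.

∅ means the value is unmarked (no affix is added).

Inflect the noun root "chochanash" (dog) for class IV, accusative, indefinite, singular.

noun class = class IV: zero marking, form stays chochanash.
Attach definiteness indefinite -wi → chochanashwi.
Attach number singular -fi → chochanashwifi.
Attach case accusative -wa → chochanashwifiwa.
Apply vowel harmony: chochanashwifiwa → chochanashwufuwa.
Nasal assimilation: no change.

chochanashwufuwa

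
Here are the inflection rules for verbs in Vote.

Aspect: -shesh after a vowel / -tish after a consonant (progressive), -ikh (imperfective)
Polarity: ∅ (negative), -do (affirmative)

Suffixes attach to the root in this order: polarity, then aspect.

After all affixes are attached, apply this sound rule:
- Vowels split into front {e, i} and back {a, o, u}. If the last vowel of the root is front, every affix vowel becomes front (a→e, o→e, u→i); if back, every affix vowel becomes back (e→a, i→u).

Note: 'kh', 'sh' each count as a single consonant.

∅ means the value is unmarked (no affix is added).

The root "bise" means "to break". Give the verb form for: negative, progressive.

biseshesh

polarity = negative: zero marking, form stays bise.
Attach aspect progressive -shesh (after vowel 'e') → biseshesh.
Vowel harmony: no change.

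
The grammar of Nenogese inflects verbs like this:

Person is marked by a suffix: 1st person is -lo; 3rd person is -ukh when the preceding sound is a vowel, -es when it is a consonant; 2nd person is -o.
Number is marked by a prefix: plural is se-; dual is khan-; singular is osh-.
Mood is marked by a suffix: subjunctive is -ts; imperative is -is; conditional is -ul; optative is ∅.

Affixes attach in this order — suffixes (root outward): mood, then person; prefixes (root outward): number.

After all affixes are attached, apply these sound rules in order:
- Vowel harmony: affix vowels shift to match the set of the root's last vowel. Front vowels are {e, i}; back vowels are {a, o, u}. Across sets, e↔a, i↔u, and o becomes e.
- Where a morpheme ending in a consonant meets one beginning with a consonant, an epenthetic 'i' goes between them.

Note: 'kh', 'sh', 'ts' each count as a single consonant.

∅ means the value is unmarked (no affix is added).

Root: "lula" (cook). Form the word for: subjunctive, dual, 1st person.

khanilulatsilo

Attach mood subjunctive -ts → lulats.
Attach number dual khan- → khanlulats.
Attach person 1st person -lo → khanlulatslo.
Vowel harmony: no change.
Apply epenthesis: khanlulatslo → khanilulatsilo.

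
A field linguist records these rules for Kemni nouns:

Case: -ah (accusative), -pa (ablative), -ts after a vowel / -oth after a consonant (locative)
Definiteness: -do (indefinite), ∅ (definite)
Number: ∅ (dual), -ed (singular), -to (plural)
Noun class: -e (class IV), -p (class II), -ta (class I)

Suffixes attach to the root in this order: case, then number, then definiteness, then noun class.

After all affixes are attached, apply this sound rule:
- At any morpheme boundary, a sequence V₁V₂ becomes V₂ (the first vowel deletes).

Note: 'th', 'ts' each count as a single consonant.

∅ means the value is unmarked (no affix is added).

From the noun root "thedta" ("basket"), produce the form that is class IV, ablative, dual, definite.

thedtape

Attach case ablative -pa → thedtapa.
number = dual: zero marking, form stays thedtapa.
definiteness = definite: zero marking, form stays thedtapa.
Attach noun class class IV -e → thedtapae.
Apply vowel deletion: thedtapae → thedtape.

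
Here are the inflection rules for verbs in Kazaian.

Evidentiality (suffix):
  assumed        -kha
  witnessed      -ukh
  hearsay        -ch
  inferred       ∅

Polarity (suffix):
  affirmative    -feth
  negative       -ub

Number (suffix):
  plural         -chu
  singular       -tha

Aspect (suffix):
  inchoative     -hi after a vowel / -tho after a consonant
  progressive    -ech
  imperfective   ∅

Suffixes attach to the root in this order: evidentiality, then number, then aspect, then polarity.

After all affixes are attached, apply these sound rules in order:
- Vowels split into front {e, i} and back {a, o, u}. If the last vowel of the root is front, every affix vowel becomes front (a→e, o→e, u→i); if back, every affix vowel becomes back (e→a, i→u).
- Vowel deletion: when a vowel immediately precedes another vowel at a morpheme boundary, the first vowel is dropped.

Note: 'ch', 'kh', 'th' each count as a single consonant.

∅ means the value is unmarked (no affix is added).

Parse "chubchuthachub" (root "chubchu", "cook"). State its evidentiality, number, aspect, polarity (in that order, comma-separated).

Segment: chubchu-tha-ech-ub.
evidentiality: ∅ → inferred.
number: -tha → singular.
aspect: -ech → progressive.
polarity: -ub → negative.

inferred, singular, progressive, negative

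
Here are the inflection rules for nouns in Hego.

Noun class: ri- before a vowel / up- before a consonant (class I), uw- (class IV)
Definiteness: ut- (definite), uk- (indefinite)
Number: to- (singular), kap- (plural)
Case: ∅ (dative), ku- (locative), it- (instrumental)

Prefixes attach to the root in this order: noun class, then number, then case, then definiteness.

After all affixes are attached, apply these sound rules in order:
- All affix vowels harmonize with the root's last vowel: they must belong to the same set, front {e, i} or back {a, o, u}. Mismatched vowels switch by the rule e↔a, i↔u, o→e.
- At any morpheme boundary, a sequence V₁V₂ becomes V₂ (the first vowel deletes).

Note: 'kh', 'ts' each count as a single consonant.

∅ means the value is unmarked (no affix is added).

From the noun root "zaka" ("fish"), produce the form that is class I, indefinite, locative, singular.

Attach noun class class I up- (before consonant 'z') → upzaka.
Attach number singular to- → toupzaka.
Attach case locative ku- → kutoupzaka.
Attach definiteness indefinite uk- → ukkutoupzaka.
Vowel harmony: no change.
Apply vowel deletion: ukkutoupzaka → ukkutupzaka.

ukkutupzaka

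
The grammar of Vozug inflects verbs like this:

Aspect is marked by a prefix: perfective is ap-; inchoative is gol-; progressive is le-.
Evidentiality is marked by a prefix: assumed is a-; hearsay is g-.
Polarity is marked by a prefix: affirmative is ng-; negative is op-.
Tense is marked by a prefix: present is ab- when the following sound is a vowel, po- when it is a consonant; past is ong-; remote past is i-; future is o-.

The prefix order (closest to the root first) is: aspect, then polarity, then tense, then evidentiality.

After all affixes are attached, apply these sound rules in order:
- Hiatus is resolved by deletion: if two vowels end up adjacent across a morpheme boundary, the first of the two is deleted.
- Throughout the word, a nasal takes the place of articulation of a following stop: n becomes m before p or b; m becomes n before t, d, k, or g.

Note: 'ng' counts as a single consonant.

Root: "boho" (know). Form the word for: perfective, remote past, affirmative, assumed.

ingapboho

Attach aspect perfective ap- → apboho.
Attach polarity affirmative ng- → ngapboho.
Attach tense remote past i- → ingapboho.
Attach evidentiality assumed a- → aingapboho.
Apply vowel deletion: aingapboho → ingapboho.
Nasal assimilation: no change.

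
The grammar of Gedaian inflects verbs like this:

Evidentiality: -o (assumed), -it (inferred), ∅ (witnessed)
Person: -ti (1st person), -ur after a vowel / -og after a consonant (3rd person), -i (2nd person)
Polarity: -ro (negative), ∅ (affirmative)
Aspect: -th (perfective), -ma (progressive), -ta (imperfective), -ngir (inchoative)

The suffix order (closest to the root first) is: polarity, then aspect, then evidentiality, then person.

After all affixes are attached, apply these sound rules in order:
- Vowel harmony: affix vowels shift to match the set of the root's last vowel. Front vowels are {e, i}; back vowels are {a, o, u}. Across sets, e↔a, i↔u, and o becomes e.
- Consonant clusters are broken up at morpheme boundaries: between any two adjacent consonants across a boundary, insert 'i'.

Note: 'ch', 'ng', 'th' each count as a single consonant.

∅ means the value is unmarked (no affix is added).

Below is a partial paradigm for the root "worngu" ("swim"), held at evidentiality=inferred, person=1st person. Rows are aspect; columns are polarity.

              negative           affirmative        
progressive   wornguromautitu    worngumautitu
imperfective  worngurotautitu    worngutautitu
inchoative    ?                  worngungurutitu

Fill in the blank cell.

worngurongurutitu

Attach polarity negative -ro → wornguro.
Attach aspect inchoative -ngir → worngurongir.
Attach evidentiality inferred -it → worngurongirit.
Attach person 1st person -ti → worngurongiritti.
Apply vowel harmony: worngurongiritti → wornguronguruttu.
Apply epenthesis: wornguronguruttu → worngurongurutitu.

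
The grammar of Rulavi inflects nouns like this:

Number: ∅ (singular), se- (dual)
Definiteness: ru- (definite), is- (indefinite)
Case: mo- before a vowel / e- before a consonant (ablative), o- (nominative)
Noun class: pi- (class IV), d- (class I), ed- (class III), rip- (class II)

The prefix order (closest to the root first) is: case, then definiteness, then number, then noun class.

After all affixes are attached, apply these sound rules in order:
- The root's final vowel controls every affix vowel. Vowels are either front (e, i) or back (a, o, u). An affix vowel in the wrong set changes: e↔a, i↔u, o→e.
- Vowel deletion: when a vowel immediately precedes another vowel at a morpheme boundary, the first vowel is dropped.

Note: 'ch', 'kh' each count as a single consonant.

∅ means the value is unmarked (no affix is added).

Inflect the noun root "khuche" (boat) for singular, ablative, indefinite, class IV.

Attach case ablative e- (before consonant 'kh') → ekhuche.
Attach definiteness indefinite is- → isekhuche.
number = singular: zero marking, form stays isekhuche.
Attach noun class class IV pi- → piisekhuche.
Vowel harmony: no change.
Apply vowel deletion: piisekhuche → pisekhuche.

pisekhuche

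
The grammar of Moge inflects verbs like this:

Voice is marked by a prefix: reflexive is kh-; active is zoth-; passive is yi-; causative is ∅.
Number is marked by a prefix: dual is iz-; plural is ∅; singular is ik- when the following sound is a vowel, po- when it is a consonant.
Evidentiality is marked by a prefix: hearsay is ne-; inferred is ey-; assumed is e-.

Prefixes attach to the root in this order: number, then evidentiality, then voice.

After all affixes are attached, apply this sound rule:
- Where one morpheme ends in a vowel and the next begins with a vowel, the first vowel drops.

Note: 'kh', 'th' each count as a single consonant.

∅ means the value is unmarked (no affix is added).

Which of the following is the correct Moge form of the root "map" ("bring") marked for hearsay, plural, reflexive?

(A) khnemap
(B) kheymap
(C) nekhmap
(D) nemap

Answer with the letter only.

number = plural: zero marking, form stays map.
Attach evidentiality hearsay ne- → nemap.
Attach voice reflexive kh- → khnemap.
Vowel deletion: no change.
So the correct form is khnemap, option (A).
(C) nekhmap is wrong: it has the affixes in the wrong order.
(D) nemap is wrong: it uses causative instead of reflexive for voice.
(B) kheymap is wrong: it uses inferred instead of hearsay for evidentiality.

A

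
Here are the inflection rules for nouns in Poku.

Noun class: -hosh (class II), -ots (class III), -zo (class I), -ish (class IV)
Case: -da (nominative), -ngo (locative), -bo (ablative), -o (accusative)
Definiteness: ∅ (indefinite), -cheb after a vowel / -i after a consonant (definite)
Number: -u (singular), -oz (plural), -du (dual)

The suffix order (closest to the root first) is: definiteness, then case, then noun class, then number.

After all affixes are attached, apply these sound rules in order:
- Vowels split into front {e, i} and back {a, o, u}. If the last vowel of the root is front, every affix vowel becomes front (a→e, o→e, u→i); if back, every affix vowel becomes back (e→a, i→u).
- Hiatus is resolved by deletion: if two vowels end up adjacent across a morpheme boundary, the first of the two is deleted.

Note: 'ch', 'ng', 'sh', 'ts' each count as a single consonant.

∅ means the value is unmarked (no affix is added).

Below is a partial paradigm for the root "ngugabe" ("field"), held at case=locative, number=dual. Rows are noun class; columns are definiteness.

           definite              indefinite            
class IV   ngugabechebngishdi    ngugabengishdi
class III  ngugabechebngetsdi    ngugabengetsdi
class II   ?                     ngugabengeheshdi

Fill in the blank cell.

Attach definiteness definite -cheb (after vowel 'e') → ngugabecheb.
Attach case locative -ngo → ngugabechebngo.
Attach noun class class II -hosh → ngugabechebngohosh.
Attach number dual -du → ngugabechebngohoshdu.
Apply vowel harmony: ngugabechebngohoshdu → ngugabechebngeheshdi.
Vowel deletion: no change.

ngugabechebngeheshdi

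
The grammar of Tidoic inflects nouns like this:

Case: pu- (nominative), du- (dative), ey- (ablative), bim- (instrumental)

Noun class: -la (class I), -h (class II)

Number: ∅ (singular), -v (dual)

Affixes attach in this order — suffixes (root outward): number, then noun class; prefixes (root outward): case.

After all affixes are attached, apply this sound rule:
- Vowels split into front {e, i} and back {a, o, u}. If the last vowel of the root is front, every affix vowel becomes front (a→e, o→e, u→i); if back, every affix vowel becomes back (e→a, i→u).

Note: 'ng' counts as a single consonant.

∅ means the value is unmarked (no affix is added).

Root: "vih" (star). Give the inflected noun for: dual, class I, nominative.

Attach case nominative pu- → puvih.
Attach number dual -v → puvihv.
Attach noun class class I -la → puvihvla.
Apply vowel harmony: puvihvla → pivihvle.

pivihvle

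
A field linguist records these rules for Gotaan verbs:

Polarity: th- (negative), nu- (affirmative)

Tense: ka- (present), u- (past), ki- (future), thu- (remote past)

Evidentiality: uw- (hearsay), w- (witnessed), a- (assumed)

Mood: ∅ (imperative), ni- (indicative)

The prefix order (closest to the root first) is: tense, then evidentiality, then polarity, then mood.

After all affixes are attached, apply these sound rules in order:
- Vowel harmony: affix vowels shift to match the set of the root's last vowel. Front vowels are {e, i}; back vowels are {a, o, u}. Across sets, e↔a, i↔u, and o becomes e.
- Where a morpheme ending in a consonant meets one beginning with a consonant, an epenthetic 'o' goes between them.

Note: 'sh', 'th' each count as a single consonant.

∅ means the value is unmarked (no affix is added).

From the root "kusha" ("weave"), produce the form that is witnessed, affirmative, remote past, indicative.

nunuwothukusha

Attach tense remote past thu- → thukusha.
Attach evidentiality witnessed w- → wthukusha.
Attach polarity affirmative nu- → nuwthukusha.
Attach mood indicative ni- → ninuwthukusha.
Apply vowel harmony: ninuwthukusha → nunuwthukusha.
Apply epenthesis: nunuwthukusha → nunuwothukusha.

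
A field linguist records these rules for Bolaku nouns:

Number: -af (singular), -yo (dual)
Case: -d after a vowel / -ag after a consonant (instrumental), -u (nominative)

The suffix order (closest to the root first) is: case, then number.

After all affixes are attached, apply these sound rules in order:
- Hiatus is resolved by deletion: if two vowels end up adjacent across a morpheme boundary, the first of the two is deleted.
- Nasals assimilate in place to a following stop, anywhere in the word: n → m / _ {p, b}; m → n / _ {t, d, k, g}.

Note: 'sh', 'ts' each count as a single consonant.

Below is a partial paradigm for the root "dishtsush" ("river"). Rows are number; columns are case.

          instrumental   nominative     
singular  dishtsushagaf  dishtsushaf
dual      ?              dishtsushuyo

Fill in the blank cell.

dishtsushagyo

Attach case instrumental -ag (after consonant 'sh') → dishtsushag.
Attach number dual -yo → dishtsushagyo.
Vowel deletion: no change.
Nasal assimilation: no change.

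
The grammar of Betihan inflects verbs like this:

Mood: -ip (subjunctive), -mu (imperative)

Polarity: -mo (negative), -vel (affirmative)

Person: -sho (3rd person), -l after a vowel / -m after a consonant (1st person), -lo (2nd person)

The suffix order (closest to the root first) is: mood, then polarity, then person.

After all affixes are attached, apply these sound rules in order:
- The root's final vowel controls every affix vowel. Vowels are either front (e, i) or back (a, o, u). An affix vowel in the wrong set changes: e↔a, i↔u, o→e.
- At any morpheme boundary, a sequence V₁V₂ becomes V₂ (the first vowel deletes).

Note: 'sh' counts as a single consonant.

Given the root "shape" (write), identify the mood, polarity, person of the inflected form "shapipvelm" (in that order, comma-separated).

Segment: shape-ip-vel-m.
mood: -ip → subjunctive.
polarity: -vel → affirmative.
person: -l/m → 1st person.

subjunctive, affirmative, 1st person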